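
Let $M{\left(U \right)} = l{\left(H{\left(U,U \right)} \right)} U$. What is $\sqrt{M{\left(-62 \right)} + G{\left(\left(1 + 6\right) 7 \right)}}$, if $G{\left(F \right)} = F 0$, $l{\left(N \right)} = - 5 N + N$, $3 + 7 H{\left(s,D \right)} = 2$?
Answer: $\frac{2 i \sqrt{434}}{7} \approx 5.9522 i$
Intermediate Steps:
$H{\left(s,D \right)} = - \frac{1}{7}$ ($H{\left(s,D \right)} = - \frac{3}{7} + \frac{1}{7} \cdot 2 = - \frac{3}{7} + \frac{2}{7} = - \frac{1}{7}$)
$l{\left(N \right)} = - 4 N$
$G{\left(F \right)} = 0$
$M{\left(U \right)} = \frac{4 U}{7}$ ($M{\left(U \right)} = \left(-4\right) \left(- \frac{1}{7}\right) U = \frac{4 U}{7}$)
$\sqrt{M{\left(-62 \right)} + G{\left(\left(1 + 6\right) 7 \right)}} = \sqrt{\frac{4}{7} \left(-62\right) + 0} = \sqrt{- \frac{248}{7} + 0} = \sqrt{- \frac{248}{7}} = \frac{2 i \sqrt{434}}{7}$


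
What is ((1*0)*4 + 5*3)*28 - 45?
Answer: 375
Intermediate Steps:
((1*0)*4 + 5*3)*28 - 45 = (0*4 + 15)*28 - 45 = (0 + 15)*28 - 45 = 15*28 - 45 = 420 - 45 = 375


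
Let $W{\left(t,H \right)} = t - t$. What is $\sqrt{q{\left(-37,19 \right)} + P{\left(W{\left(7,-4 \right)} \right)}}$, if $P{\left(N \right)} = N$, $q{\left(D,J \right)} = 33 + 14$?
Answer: $\sqrt{47} \approx 6.8557$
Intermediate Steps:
$W{\left(t,H \right)} = 0$
$q{\left(D,J \right)} = 47$
$\sqrt{q{\left(-37,19 \right)} + P{\left(W{\left(7,-4 \right)} \right)}} = \sqrt{47 + 0} = \sqrt{47}$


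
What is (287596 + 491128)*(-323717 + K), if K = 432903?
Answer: 85025758664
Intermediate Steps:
(287596 + 491128)*(-323717 + K) = (287596 + 491128)*(-323717 + 432903) = 778724*109186 = 85025758664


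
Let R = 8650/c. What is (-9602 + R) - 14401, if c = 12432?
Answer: -149198323/6216 ≈ -24002.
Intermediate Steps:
R = 4325/6216 (R = 8650/12432 = 8650*(1/12432) = 4325/6216 ≈ 0.69579)
(-9602 + R) - 14401 = (-9602 + 4325/6216) - 14401 = -59681707/6216 - 14401 = -149198323/6216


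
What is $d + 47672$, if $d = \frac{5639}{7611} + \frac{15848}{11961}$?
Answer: $\frac{1446672246373}{30345057} \approx 47674.0$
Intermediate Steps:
$d = \frac{62689069}{30345057}$ ($d = 5639 \cdot \frac{1}{7611} + 15848 \cdot \frac{1}{11961} = \frac{5639}{7611} + \frac{15848}{11961} = \frac{62689069}{30345057} \approx 2.0659$)
$d + 47672 = \frac{62689069}{30345057} + 47672 = \frac{1446672246373}{30345057}$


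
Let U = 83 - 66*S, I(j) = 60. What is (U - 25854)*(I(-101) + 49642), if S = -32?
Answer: -1175899618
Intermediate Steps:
U = 2195 (U = 83 - 66*(-32) = 83 + 2112 = 2195)
(U - 25854)*(I(-101) + 49642) = (2195 - 25854)*(60 + 49642) = -23659*49702 = -1175899618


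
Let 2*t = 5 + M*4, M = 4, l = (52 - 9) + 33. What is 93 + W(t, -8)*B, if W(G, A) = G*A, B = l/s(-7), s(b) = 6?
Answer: -971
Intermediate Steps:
l = 76 (l = 43 + 33 = 76)
B = 38/3 (B = 76/6 = 76*(1/6) = 38/3 ≈ 12.667)
t = 21/2 (t = (5 + 4*4)/2 = (5 + 16)/2 = (1/2)*21 = 21/2 ≈ 10.500)
W(G, A) = A*G
93 + W(t, -8)*B = 93 - 8*21/2*(38/3) = 93 - 84*38/3 = 93 - 1064 = -971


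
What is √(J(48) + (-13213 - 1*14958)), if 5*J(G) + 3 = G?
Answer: I*√28162 ≈ 167.82*I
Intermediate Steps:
J(G) = -⅗ + G/5
√(J(48) + (-13213 - 1*14958)) = √((-⅗ + (⅕)*48) + (-13213 - 1*14958)) = √((-⅗ + 48/5) + (-13213 - 14958)) = √(9 - 28171) = √(-28162) = I*√28162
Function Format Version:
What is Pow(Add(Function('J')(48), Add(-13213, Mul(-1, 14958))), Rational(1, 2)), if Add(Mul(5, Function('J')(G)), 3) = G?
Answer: Mul(I, Pow(28162, Rational(1, 2))) ≈ Mul(167.82, I)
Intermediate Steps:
Function('J')(G) = Add(Rational(-3, 5), Mul(Rational(1, 5), G))
Pow(Add(Function('J')(48), Add(-13213, Mul(-1, 14958))), Rational(1, 2)) = Pow(Add(Add(Rational(-3, 5), Mul(Rational(1, 5), 48)), Add(-13213, Mul(-1, 14958))), Rational(1, 2)) = Pow(Add(Add(Rational(-3, 5), Rational(48, 5)), Add(-13213, -14958)), Rational(1, 2)) = Pow(Add(9, -28171), Rational(1, 2)) = Pow(-28162, Rational(1, 2)) = Mul(I, Pow(28162, Rational(1, 2)))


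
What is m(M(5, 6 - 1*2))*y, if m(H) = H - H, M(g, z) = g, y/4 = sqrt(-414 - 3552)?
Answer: 0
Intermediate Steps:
y = 4*I*sqrt(3966) (y = 4*sqrt(-414 - 3552) = 4*sqrt(-3966) = 4*(I*sqrt(3966)) = 4*I*sqrt(3966) ≈ 251.9*I)
m(H) = 0
m(M(5, 6 - 1*2))*y = 0*(4*I*sqrt(3966)) = 0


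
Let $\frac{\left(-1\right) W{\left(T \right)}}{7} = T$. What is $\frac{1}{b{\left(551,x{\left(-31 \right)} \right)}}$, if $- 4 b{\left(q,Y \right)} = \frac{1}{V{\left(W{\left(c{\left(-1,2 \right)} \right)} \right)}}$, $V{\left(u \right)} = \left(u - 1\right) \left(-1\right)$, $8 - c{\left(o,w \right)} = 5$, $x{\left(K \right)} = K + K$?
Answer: $-88$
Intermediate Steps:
$x{\left(K \right)} = 2 K$
$c{\left(o,w \right)} = 3$ ($c{\left(o,w \right)} = 8 - 5 = 3$)
$W{\left(T \right)} = - 7 T$
$V{\left(u \right)} = 1 - u$ ($V{\left(u \right)} = \left(-1 + u\right) \left(-1\right) = 1 - u$)
$b{\left(q,Y \right)} = - \frac{1}{88}$ ($b{\left(q,Y \right)} = - \frac{1}{4 \left(1 - \left(-7\right) 3\right)} = - \frac{1}{4 \left(1 - -21\right)} = - \frac{1}{4 \left(1 + 21\right)} = - \frac{1}{4 \cdot 22} = \left(- \frac{1}{4}\right) \frac{1}{22} = - \frac{1}{88}$)
$\frac{1}{b{\left(551,x{\left(-31 \right)} \right)}} = \frac{1}{- \frac{1}{88}} = -88$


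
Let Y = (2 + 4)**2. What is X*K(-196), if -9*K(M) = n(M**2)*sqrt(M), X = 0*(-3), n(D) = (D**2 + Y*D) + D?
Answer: 0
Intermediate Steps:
Y = 36 (Y = 6**2 = 36)
n(D) = D**2 + 37*D (n(D) = (D**2 + 36*D) + D = D**2 + 37*D)
X = 0
K(M) = -M**(5/2)*(37 + M**2)/9 (K(M) = -M**2*(37 + M**2)*sqrt(M)/9 = -M**(5/2)*(37 + M**2)/9)
X*K(-196) = 0*((-196)**(5/2)*(-37 - 1*(-196)**2)/9) = 0*((537824*I)*(-37 - 1*38416)/9) = 0*((537824*I)*(-37 - 38416)/9) = 0*((1/9)*(537824*I)*(-38453)) = 0*(-20680946272*I/9) = 0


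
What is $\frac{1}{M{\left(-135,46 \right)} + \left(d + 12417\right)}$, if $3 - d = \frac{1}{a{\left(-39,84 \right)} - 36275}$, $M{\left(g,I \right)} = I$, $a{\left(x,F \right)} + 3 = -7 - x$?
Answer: $\frac{36246}{451842637} \approx 8.0218 \cdot 10^{-5}$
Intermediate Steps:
$a{\left(x,F \right)} = -10 - x$ ($a{\left(x,F \right)} = -3 - \left(7 + x\right) = -10 - x$)
$d = \frac{108739}{36246}$ ($d = 3 - \frac{1}{\left(-10 - -39\right) - 36275} = 3 - \frac{1}{\left(-10 + 39\right) - 36275} = 3 - \frac{1}{29 - 36275} = 3 - \frac{1}{-36246} = 3 - - \frac{1}{36246} = 3 + \frac{1}{36246} = \frac{108739}{36246} \approx 3.0$)
$\frac{1}{M{\left(-135,46 \right)} + \left(d + 12417\right)} = \frac{1}{46 + \left(\frac{108739}{36246} + 12417\right)} = \frac{1}{46 + \frac{450175321}{36246}} = \frac{1}{\frac{451842637}{36246}} = \frac{36246}{451842637}$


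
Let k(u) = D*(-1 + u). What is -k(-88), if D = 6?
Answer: 534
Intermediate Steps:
k(u) = -6 + 6*u (k(u) = 6*(-1 + u) = -6 + 6*u)
-k(-88) = -(-6 + 6*(-88)) = -(-6 - 528) = -1*(-534) = 534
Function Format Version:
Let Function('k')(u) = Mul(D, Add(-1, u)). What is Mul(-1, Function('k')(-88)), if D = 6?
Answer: 534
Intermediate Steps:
Function('k')(u) = Add(-6, Mul(6, u)) (Function('k')(u) = Mul(6, Add(-1, u)) = Add(-6, Mul(6, u)))
Mul(-1, Function('k')(-88)) = Mul(-1, Add(-6, Mul(6, -88))) = Mul(-1, Add(-6, -528)) = Mul(-1, -534) = 534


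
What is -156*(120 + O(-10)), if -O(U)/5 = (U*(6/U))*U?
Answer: -65520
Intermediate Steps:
O(U) = -30*U (O(U) = -5*U*(6/U)*U = -30*U)
-156*(120 + O(-10)) = -156*(120 - 30*(-10)) = -156*(120 + 300) = -156*420 = -65520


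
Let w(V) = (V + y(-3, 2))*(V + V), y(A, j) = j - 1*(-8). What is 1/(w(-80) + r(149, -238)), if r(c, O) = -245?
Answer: 1/10955 ≈ 9.1283e-5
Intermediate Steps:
y(A, j) = 8 + j (y(A, j) = j + 8 = 8 + j)
w(V) = 2*V*(10 + V) (w(V) = (V + (8 + 2))*(V + V) = (V + 10)*(2*V) = (10 + V)*(2*V) = 2*V*(10 + V))
1/(w(-80) + r(149, -238)) = 1/(2*(-80)*(10 - 80) - 245) = 1/(2*(-80)*(-70) - 245) = 1/(11200 - 245) = 1/10955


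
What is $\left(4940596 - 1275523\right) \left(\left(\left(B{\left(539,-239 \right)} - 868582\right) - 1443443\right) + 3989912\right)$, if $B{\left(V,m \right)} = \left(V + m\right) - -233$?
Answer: $6151531824660$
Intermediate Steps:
$B{\left(V,m \right)} = 233 + V + m$ ($B{\left(V,m \right)} = \left(V + m\right) + 233 = 233 + V + m$)
$\left(4940596 - 1275523\right) \left(\left(\left(B{\left(539,-239 \right)} - 868582\right) - 1443443\right) + 3989912\right) = \left(4940596 - 1275523\right) \left(\left(\left(\left(233 + 539 - 239\right) - 868582\right) - 1443443\right) + 3989912\right) = 3665073 \left(\left(\left(533 - 868582\right) - 1443443\right) + 3989912\right) = 3665073 \left(\left(-868049 - 1443443\right) + 3989912\right) = 3665073 \left(-2311492 + 3989912\right) = 3665073 \cdot 1678420 = 6151531824660$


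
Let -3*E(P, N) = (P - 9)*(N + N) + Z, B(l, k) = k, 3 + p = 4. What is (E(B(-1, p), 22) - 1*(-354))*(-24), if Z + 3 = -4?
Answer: -11368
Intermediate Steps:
p = 1 (p = -3 + 4 = 1)
Z = -7 (Z = -3 - 4 = -7)
E(P, N) = 7/3 - 2*N*(-9 + P)/3 (E(P, N) = -((P - 9)*(N + N) - 7)/3 = -((-9 + P)*(2*N) - 7)/3 = -(2*N*(-9 + P) - 7)/3 = -(-7 + 2*N*(-9 + P))/3 = 7/3 - 2*N*(-9 + P)/3)
(E(B(-1, p), 22) - 1*(-354))*(-24) = ((7/3 + 6*22 - ⅔*22*1) - 1*(-354))*(-24) = ((7/3 + 132 - 44/3) + 354)*(-24) = (359/3 + 354)*(-24) = (1421/3)*(-24) = -11368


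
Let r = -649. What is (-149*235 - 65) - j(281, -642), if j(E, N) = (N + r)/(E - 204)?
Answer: -2699869/77 ≈ -35063.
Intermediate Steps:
j(E, N) = (-649 + N)/(-204 + E) (j(E, N) = (N - 649)/(E - 204) = (-649 + N)/(-204 + E))
(-149*235 - 65) - j(281, -642) = (-149*235 - 65) - (-649 - 642)/(-204 + 281) = (-35015 - 65) - (-1291)/77 = -35080 - (-1291)/77 = -35080 - 1*(-1291/77) = -35080 + 1291/77 = -2699869/77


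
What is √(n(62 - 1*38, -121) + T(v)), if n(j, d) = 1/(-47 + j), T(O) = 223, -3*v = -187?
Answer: 2*√29486/23 ≈ 14.932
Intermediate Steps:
v = 187/3 (v = -⅓*(-187) = 187/3 ≈ 62.333)
√(n(62 - 1*38, -121) + T(v)) = √(1/(-47 + (62 - 1*38)) + 223) = √(1/(-47 + (62 - 38)) + 223) = √(1/(-47 + 24) + 223) = √(1/(-23) + 223) = √(-1/23 + 223) = √(5128/23) = 2*√29486/23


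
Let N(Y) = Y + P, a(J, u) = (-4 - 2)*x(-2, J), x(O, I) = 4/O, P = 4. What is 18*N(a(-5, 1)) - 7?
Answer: 281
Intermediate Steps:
a(J, u) = 12 (a(J, u) = (-4 - 2)*(4/(-2)) = -24*(-1)/2 = -6*(-2) = 12)
N(Y) = 4 + Y (N(Y) = Y + 4 = 4 + Y)
18*N(a(-5, 1)) - 7 = 18*(4 + 12) - 7 = 18*16 - 7 = 288 - 7 = 281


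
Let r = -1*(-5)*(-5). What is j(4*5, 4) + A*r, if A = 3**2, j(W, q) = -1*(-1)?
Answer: -224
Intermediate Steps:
j(W, q) = 1
A = 9
r = -25 (r = 5*(-5) = -25)
j(4*5, 4) + A*r = 1 + 9*(-25) = 1 - 225 = -224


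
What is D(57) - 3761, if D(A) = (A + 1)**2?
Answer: -397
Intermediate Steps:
D(A) = (1 + A)**2
D(57) - 3761 = (1 + 57)**2 - 3761 = 58**2 - 3761 = 3364 - 3761 = -397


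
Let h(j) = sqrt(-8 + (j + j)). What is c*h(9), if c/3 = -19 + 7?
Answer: -36*sqrt(10) ≈ -113.84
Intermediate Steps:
c = -36 (c = 3*(-19 + 7) = 3*(-12) = -36)
h(j) = sqrt(-8 + 2*j)
c*h(9) = -36*sqrt(-8 + 2*9) = -36*sqrt(-8 + 18) = -36*sqrt(10)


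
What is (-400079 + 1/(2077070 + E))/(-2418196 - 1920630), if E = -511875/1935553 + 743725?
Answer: 2184350409121372487/23689112270863619760 ≈ 0.092209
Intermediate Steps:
E = 1439518643050/1935553 (E = -511875*1/1935553 + 743725 = -511875/1935553 + 743725 = 1439518643050/1935553 ≈ 7.4373e+5)
(-400079 + 1/(2077070 + E))/(-2418196 - 1920630) = (-400079 + 1/(2077070 + 1439518643050/1935553))/(-2418196 - 1920630) = (-400079 + 1/(5459797712760/1935553))/(-4338826) = (-400079 + 1935553/5459797712760)*(-1/4338826) = -2184350409121372487/5459797712760*(-1/4338826) = 2184350409121372487/23689112270863619760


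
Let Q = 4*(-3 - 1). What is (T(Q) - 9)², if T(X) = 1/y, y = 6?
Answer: 2809/36 ≈ 78.028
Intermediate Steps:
Q = -16 (Q = 4*(-4) = -16)
T(X) = ⅙ (T(X) = 1/6 = ⅙)
(T(Q) - 9)² = (⅙ - 9)² = (-53/6)² = 2809/36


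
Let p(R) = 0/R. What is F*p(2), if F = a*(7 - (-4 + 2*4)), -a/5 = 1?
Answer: 0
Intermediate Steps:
a = -5 (a = -5*1 = -5)
p(R) = 0
F = -15 (F = -5*(7 - (-4 + 2*4)) = -5*(7 - (-4 + 8)) = -5*(7 - 1*4) = -5*(7 - 4) = -5*3 = -15)
F*p(2) = -15*0 = 0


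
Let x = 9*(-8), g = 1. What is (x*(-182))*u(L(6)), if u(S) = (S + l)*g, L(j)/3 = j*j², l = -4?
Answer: 8438976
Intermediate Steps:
x = -72
L(j) = 3*j³ (L(j) = 3*(j*j²) = 3*j³)
u(S) = -4 + S (u(S) = (S - 4)*1 = (-4 + S)*1 = -4 + S)
(x*(-182))*u(L(6)) = (-72*(-182))*(-4 + 3*6³) = 13104*(-4 + 3*216) = 13104*(-4 + 648) = 13104*644 = 8438976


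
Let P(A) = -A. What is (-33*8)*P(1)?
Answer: 264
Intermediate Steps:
(-33*8)*P(1) = (-33*8)*(-1*1) = -264*(-1) = 264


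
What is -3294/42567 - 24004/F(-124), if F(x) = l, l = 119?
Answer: -2863222/14189 ≈ -201.79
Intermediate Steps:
F(x) = 119
-3294/42567 - 24004/F(-124) = -3294/42567 - 24004/119 = -3294*1/42567 - 24004*1/119 = -1098/14189 - 1412/7 = -2863222/14189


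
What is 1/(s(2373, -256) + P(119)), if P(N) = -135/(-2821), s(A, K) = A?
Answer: 2821/6694368 ≈ 0.00042140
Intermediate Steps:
P(N) = 135/2821 (P(N) = -135*(-1/2821) = 135/2821)
1/(s(2373, -256) + P(119)) = 1/(2373 + 135/2821) = 1/(6694368/2821) = 2821/6694368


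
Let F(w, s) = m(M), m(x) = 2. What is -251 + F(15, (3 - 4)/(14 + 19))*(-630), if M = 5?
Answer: -1511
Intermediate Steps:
F(w, s) = 2
-251 + F(15, (3 - 4)/(14 + 19))*(-630) = -251 + 2*(-630) = -251 - 1260 = -1511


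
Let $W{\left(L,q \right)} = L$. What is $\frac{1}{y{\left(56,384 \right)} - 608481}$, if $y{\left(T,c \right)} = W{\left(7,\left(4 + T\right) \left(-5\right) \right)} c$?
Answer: $- \frac{1}{605793} \approx -1.6507 \cdot 10^{-6}$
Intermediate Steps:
$y{\left(T,c \right)} = 7 c$
$\frac{1}{y{\left(56,384 \right)} - 608481} = \frac{1}{7 \cdot 384 - 608481} = \frac{1}{2688 - 608481} = \frac{1}{-605793} = - \frac{1}{605793}$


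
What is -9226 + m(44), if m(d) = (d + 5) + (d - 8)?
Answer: -9141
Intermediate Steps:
m(d) = -3 + 2*d (m(d) = (5 + d) + (-8 + d) = -3 + 2*d)
-9226 + m(44) = -9226 + (-3 + 2*44) = -9226 + (-3 + 88) = -9226 + 85 = -9141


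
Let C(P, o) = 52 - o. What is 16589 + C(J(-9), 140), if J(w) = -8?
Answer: 16501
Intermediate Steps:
16589 + C(J(-9), 140) = 16589 + (52 - 1*140) = 16589 + (52 - 140) = 16589 - 88 = 16501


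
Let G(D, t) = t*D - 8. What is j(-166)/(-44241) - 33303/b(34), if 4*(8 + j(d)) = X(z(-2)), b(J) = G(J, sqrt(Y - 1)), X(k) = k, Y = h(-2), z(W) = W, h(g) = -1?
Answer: 327413455/2919906 + 188717*I*sqrt(2)/396 ≈ 112.13 + 673.96*I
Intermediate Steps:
Y = -1
G(D, t) = -8 + D*t (G(D, t) = D*t - 8 = -8 + D*t)
b(J) = -8 + I*J*sqrt(2) (b(J) = -8 + J*sqrt(-1 - 1) = -8 + J*sqrt(-2) = -8 + J*(I*sqrt(2)) = -8 + I*J*sqrt(2))
j(d) = -17/2 (j(d) = -8 + (1/4)*(-2) = -8 - 1/2 = -17/2)
j(-166)/(-44241) - 33303/b(34) = -17/2/(-44241) - 33303/(-8 + I*34*sqrt(2)) = -17/2*(-1/44241) - 33303/(-8 + 34*I*sqrt(2)) = 17/88482 - 33303/(-8 + 34*I*sqrt(2))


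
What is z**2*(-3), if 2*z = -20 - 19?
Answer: -4563/4 ≈ -1140.8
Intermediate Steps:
z = -39/2 (z = (-20 - 19)/2 = (1/2)*(-39) = -39/2 ≈ -19.500)
z**2*(-3) = (-39/2)**2*(-3) = (1521/4)*(-3) = -4563/4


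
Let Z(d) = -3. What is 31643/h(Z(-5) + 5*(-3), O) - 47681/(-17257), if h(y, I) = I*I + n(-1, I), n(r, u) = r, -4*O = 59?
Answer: 8902226681/59795505 ≈ 148.88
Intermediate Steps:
O = -59/4 (O = -¼*59 = -59/4 ≈ -14.750)
h(y, I) = -1 + I² (h(y, I) = I*I - 1 = I² - 1 = -1 + I²)
31643/h(Z(-5) + 5*(-3), O) - 47681/(-17257) = 31643/(-1 + (-59/4)²) - 47681/(-17257) = 31643/(-1 + 3481/16) - 47681*(-1/17257) = 31643/(3465/16) + 47681/17257 = 31643*(16/3465) + 47681/17257 = 506288/3465 + 47681/17257 = 8902226681/59795505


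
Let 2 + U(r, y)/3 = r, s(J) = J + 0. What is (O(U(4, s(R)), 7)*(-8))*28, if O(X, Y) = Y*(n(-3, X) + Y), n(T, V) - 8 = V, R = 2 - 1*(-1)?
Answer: -32928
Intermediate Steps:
R = 3 (R = 2 + 1 = 3)
s(J) = J
U(r, y) = -6 + 3*r
n(T, V) = 8 + V
O(X, Y) = Y*(8 + X + Y) (O(X, Y) = Y*((8 + X) + Y) = Y*(8 + X + Y))
(O(U(4, s(R)), 7)*(-8))*28 = ((7*(8 + (-6 + 3*4) + 7))*(-8))*28 = ((7*(8 + (-6 + 12) + 7))*(-8))*28 = ((7*(8 + 6 + 7))*(-8))*28 = ((7*21)*(-8))*28 = (147*(-8))*28 = -1176*28 = -32928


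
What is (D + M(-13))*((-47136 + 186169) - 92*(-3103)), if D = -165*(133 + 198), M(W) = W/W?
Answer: -23184134526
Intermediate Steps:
M(W) = 1
D = -54615 (D = -165*331 = -54615)
(D + M(-13))*((-47136 + 186169) - 92*(-3103)) = (-54615 + 1)*((-47136 + 186169) - 92*(-3103)) = -54614*(139033 + 285476) = -54614*424509 = -23184134526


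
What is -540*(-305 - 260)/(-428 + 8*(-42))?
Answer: -76275/191 ≈ -399.35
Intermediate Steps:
-540*(-305 - 260)/(-428 + 8*(-42)) = -(-305100)/(-428 - 336) = -(-305100)/(-764) = -(-305100)*(-1)/764 = -540*565/764 = -76275/191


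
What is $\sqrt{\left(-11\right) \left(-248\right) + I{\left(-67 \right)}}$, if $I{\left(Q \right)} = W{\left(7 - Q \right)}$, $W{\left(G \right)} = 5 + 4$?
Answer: $\sqrt{2737} \approx 52.316$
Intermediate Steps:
$W{\left(G \right)} = 9$
$I{\left(Q \right)} = 9$
$\sqrt{\left(-11\right) \left(-248\right) + I{\left(-67 \right)}} = \sqrt{\left(-11\right) \left(-248\right) + 9} = \sqrt{2728 + 9} = \sqrt{2737}$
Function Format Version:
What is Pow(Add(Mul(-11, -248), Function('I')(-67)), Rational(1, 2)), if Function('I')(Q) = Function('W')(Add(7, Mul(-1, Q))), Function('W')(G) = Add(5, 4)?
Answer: Pow(2737, Rational(1, 2)) ≈ 52.316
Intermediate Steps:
Function('W')(G) = 9
Function('I')(Q) = 9
Pow(Add(Mul(-11, -248), Function('I')(-67)), Rational(1, 2)) = Pow(Add(Mul(-11, -248), 9), Rational(1, 2)) = Pow(Add(2728, 9), Rational(1, 2)) = Pow(2737, Rational(1, 2))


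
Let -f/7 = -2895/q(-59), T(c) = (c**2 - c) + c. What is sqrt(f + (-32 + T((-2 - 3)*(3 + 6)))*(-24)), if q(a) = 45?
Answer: I*sqrt(426435)/3 ≈ 217.67*I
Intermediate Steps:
T(c) = c**2
f = 1351/3 (f = -(-20265)/45 = -7*(-193/3) = 1351/3 ≈ 450.33)
sqrt(f + (-32 + T((-2 - 3)*(3 + 6)))*(-24)) = sqrt(1351/3 + (-32 + ((-2 - 3)*(3 + 6))**2)*(-24)) = sqrt(1351/3 + (-32 + (-5*9)**2)*(-24)) = sqrt(1351/3 + (-32 + (-45)**2)*(-24)) = sqrt(1351/3 + (-32 + 2025)*(-24)) = sqrt(1351/3 + 1993*(-24)) = sqrt(1351/3 - 47832) = sqrt(-142145/3) = I*sqrt(426435)/3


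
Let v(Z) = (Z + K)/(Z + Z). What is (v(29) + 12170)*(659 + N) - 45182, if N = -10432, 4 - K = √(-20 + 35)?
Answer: -237976305/2 + 337*√15/2 ≈ -1.1899e+8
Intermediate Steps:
K = 4 - √15 (K = 4 - √(-20 + 35) = 4 - √15 ≈ 0.12702)
v(Z) = (4 + Z - √15)/(2*Z) (v(Z) = (Z + (4 - √15))/(Z + Z) = (4 + Z - √15)/((2*Z)) = (4 + Z - √15)*(1/(2*Z)) = (4 + Z - √15)/(2*Z))
(v(29) + 12170)*(659 + N) - 45182 = ((½)*(4 + 29 - √15)/29 + 12170)*(659 - 10432) - 45182 = ((½)*(1/29)*(33 - √15) + 12170)*(-9773) - 45182 = ((33/58 - √15/58) + 12170)*(-9773) - 45182 = (705893/58 - √15/58)*(-9773) - 45182 = (-237885941/2 + 337*√15/2) - 45182 = -237976305/2 + 337*√15/2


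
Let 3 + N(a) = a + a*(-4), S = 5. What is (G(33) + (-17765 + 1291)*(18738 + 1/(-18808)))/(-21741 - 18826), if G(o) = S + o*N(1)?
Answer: 25689564591/3376036 ≈ 7609.4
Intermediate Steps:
N(a) = -3 - 3*a (N(a) = -3 + (a + a*(-4)) = -3 + (a - 4*a) = -3 - 3*a)
G(o) = 5 - 6*o (G(o) = 5 + o*(-3 - 3*1) = 5 + o*(-3 - 3) = 5 + o*(-6) = 5 - 6*o)
(G(33) + (-17765 + 1291)*(18738 + 1/(-18808)))/(-21741 - 18826) = ((5 - 6*33) + (-17765 + 1291)*(18738 + 1/(-18808)))/(-21741 - 18826) = ((5 - 198) - 16474*(18738 - 1/18808))/(-40567) = (-193 - 16474*352424303/18808)*(-1/40567) = (-193 - 2902918983811/9404)*(-1/40567) = -2902920798783/9404*(-1/40567) = 25689564591/3376036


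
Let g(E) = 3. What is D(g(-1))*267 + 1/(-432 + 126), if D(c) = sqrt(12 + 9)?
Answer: -1/306 + 267*sqrt(21) ≈ 1223.5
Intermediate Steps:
D(c) = sqrt(21)
D(g(-1))*267 + 1/(-432 + 126) = sqrt(21)*267 + 1/(-432 + 126) = 267*sqrt(21) + 1/(-306) = 267*sqrt(21) - 1/306 = -1/306 + 267*sqrt(21)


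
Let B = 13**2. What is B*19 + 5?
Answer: 3216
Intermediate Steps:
B = 169
B*19 + 5 = 169*19 + 5 = 3211 + 5 = 3216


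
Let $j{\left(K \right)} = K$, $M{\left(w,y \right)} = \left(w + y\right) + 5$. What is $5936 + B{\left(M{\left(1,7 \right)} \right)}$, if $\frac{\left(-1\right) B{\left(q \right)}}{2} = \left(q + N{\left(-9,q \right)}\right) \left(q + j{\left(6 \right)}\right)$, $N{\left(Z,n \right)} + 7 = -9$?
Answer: $6050$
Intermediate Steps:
$N{\left(Z,n \right)} = -16$ ($N{\left(Z,n \right)} = -7 - 9 = -16$)
$M{\left(w,y \right)} = 5 + w + y$
$B{\left(q \right)} = - 2 \left(-16 + q\right) \left(6 + q\right)$ ($B{\left(q \right)} = - 2 \left(q - 16\right) \left(q + 6\right) = - 2 \left(-16 + q\right) \left(6 + q\right)$)
$5936 + B{\left(M{\left(1,7 \right)} \right)} = 5936 + \left(192 - 2 \left(5 + 1 + 7\right)^{2} + 20 \left(5 + 1 + 7\right)\right) = 5936 + \left(192 - 2 \cdot 13^{2} + 20 \cdot 13\right) = 5936 + \left(192 - 338 + 260\right) = 5936 + 114 = 6050$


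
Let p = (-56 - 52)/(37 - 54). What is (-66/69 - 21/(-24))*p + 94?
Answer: 73103/782 ≈ 93.482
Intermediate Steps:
p = 108/17 (p = -108/(-17) = -108*(-1/17) = 108/17 ≈ 6.3529)
(-66/69 - 21/(-24))*p + 94 = (-66/69 - 21/(-24))*(108/17) + 94 = (-66*1/69 - 21*(-1/24))*(108/17) + 94 = (-22/23 + 7/8)*(108/17) + 94 = -15/184*108/17 + 94 = -405/782 + 94 = 73103/782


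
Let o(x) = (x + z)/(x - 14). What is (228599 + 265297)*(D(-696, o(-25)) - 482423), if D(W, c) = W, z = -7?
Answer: -238610541624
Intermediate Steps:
o(x) = (-7 + x)/(-14 + x) (o(x) = (x - 7)/(x - 14) = (-7 + x)/(-14 + x))
(228599 + 265297)*(D(-696, o(-25)) - 482423) = (228599 + 265297)*(-696 - 482423) = 493896*(-483119) = -238610541624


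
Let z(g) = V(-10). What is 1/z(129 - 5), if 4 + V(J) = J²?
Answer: 1/96 ≈ 0.010417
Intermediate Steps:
V(J) = -4 + J²
z(g) = 96 (z(g) = -4 + (-10)² = -4 + 100 = 96)
1/z(129 - 5) = 1/96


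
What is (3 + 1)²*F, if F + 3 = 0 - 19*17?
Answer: -5216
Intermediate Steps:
F = -326 (F = -3 + (0 - 19*17) = -3 + (0 - 323) = -3 - 323 = -326)
(3 + 1)²*F = (3 + 1)²*(-326) = 4²*(-326) = 16*(-326) = -5216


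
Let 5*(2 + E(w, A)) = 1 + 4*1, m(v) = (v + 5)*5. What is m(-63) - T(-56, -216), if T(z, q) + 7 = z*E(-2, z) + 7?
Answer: -346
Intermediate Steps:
m(v) = 25 + 5*v (m(v) = (5 + v)*5 = 25 + 5*v)
E(w, A) = -1 (E(w, A) = -2 + (1 + 4*1)/5 = -2 + (1 + 4)/5 = -2 + (⅕)*5 = -2 + 1 = -1)
T(z, q) = -z (T(z, q) = -7 + (z*(-1) + 7) = -7 + (-z + 7) = -7 + (7 - z) = -z)
m(-63) - T(-56, -216) = (25 + 5*(-63)) - (-1)*(-56) = (25 - 315) - 1*56 = -290 - 56 = -346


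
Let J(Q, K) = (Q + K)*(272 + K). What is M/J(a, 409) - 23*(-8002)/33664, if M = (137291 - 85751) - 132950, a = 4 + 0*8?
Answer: 3501635957/676292928 ≈ 5.1777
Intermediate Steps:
a = 4 (a = 4 + 0 = 4)
J(Q, K) = (272 + K)*(K + Q) (J(Q, K) = (K + Q)*(272 + K) = (272 + K)*(K + Q))
M = -81410 (M = 51540 - 132950 = -81410)
M/J(a, 409) - 23*(-8002)/33664 = -81410/(409² + 272*409 + 272*4 + 409*4) - 23*(-8002)/33664 = -81410/(167281 + 111248 + 1088 + 1636) + 184046*(1/33664) = -81410/281253 + 92023/16832 = -81410*1/281253 + 92023/16832 = -11630/40179 + 92023/16832 = 3501635957/676292928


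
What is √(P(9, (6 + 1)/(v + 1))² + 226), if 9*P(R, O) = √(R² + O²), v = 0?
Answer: 2*√4609/9 ≈ 15.087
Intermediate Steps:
P(R, O) = √(O² + R²)/9 (P(R, O) = √(R² + O²)/9 = √(O² + R²)/9)
√(P(9, (6 + 1)/(v + 1))² + 226) = √((√(((6 + 1)/(0 + 1))² + 9²)/9)² + 226) = √((√((7/1)² + 81)/9)² + 226) = √((√((7*1)² + 81)/9)² + 226) = √((√(7² + 81)/9)² + 226) = √((√(49 + 81)/9)² + 226) = √((√130/9)² + 226) = √(130/81 + 226) = √(18436/81) = 2*√4609/9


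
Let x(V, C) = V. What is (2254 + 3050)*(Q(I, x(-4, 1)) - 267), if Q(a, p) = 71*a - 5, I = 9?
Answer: 1946568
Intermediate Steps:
Q(a, p) = -5 + 71*a
(2254 + 3050)*(Q(I, x(-4, 1)) - 267) = (2254 + 3050)*((-5 + 71*9) - 267) = 5304*((-5 + 639) - 267) = 5304*(634 - 267) = 5304*367 = 1946568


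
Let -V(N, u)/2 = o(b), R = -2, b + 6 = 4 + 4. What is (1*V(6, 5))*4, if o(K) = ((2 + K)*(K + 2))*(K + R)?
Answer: 0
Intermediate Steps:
b = 2 (b = -6 + (4 + 4) = -6 + 8 = 2)
o(K) = (2 + K)²*(-2 + K) (o(K) = ((2 + K)*(K + 2))*(K - 2) = ((2 + K)*(2 + K))*(-2 + K) = (2 + K)²*(-2 + K))
V(N, u) = 0 (V(N, u) = -2*(2 + 2)²*(-2 + 2) = -2*4²*0 = -32*0 = -2*0 = 0)
(1*V(6, 5))*4 = (1*0)*4 = 0*4 = 0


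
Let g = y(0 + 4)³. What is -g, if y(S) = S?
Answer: -64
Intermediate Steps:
g = 64 (g = (0 + 4)³ = 4³ = 64)
-g = -1*64 = -64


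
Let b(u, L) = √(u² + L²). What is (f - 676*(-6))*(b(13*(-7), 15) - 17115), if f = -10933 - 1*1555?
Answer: 144313680 - 8432*√8506 ≈ 1.4354e+8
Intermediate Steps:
b(u, L) = √(L² + u²)
f = -12488 (f = -10933 - 1555 = -12488)
(f - 676*(-6))*(b(13*(-7), 15) - 17115) = (-12488 - 676*(-6))*(√(15² + (13*(-7))²) - 17115) = (-12488 + 4056)*(√(225 + (-91)²) - 17115) = -8432*(√(225 + 8281) - 17115) = -8432*(√8506 - 17115) = -8432*(-17115 + √8506) = 144313680 - 8432*√8506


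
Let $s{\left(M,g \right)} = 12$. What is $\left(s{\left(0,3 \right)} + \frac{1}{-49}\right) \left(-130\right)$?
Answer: $- \frac{76310}{49} \approx -1557.3$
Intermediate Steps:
$\left(s{\left(0,3 \right)} + \frac{1}{-49}\right) \left(-130\right) = \left(12 + \frac{1}{-49}\right) \left(-130\right) = \left(12 - \frac{1}{49}\right) \left(-130\right) = \frac{587}{49} \left(-130\right) = - \frac{76310}{49}$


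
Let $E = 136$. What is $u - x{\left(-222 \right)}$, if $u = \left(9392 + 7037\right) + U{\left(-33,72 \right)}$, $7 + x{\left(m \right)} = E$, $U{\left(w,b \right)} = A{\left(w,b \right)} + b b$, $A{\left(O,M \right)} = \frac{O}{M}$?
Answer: $\frac{515605}{24} \approx 21484.0$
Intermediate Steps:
$U{\left(w,b \right)} = b^{2} + \frac{w}{b}$ ($U{\left(w,b \right)} = \frac{w}{b} + b b = \frac{w}{b} + b^{2} = b^{2} + \frac{w}{b}$)
$x{\left(m \right)} = 129$ ($x{\left(m \right)} = -7 + 136 = 129$)
$u = \frac{518701}{24}$ ($u = \left(9392 + 7037\right) + \frac{-33 + 72^{3}}{72} = 16429 + \frac{-33 + 373248}{72} = 16429 + \frac{1}{72} \cdot 373215 = 16429 + \frac{124405}{24} = \frac{518701}{24} \approx 21613.0$)
$u - x{\left(-222 \right)} = \frac{518701}{24} - 129 = \frac{515605}{24}$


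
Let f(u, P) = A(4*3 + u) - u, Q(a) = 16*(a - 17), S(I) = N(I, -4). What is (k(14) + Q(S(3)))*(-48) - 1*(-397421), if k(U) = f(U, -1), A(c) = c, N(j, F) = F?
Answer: 412973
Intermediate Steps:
S(I) = -4
Q(a) = -272 + 16*a (Q(a) = 16*(-17 + a) = -272 + 16*a)
f(u, P) = 12 (f(u, P) = (4*3 + u) - u = (12 + u) - u = 12)
k(U) = 12
(k(14) + Q(S(3)))*(-48) - 1*(-397421) = (12 + (-272 + 16*(-4)))*(-48) - 1*(-397421) = (12 + (-272 - 64))*(-48) + 397421 = (12 - 336)*(-48) + 397421 = -324*(-48) + 397421 = 15552 + 397421 = 412973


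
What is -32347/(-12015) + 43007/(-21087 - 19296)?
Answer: 87726644/53911305 ≈ 1.6272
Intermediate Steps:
-32347/(-12015) + 43007/(-21087 - 19296) = -32347*(-1/12015) + 43007/(-40383) = 32347/12015 + 43007*(-1/40383) = 32347/12015 - 43007/40383 = 87726644/53911305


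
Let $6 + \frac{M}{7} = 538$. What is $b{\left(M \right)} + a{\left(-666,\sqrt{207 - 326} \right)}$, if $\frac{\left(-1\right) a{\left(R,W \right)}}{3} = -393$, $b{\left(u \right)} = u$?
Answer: $4903$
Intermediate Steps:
$M = 3724$ ($M = -42 + 7 \cdot 538 = -42 + 3766 = 3724$)
$a{\left(R,W \right)} = 1179$ ($a{\left(R,W \right)} = \left(-3\right) \left(-393\right) = 1179$)
$b{\left(M \right)} + a{\left(-666,\sqrt{207 - 326} \right)} = 3724 + 1179 = 4903$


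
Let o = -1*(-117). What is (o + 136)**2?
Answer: 64009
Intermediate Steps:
o = 117
(o + 136)**2 = (117 + 136)**2 = 253**2 = 64009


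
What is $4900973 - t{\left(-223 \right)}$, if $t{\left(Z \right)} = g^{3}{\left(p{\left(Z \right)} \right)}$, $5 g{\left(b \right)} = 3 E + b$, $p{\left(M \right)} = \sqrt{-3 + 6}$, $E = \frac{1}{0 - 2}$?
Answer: $\frac{980194627}{200} - \frac{39 \sqrt{3}}{500} \approx 4.901 \cdot 10^{6}$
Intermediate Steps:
$E = - \frac{1}{2}$ ($E = \frac{1}{-2} = - \frac{1}{2} \approx -0.5$)
$p{\left(M \right)} = \sqrt{3}$
$g{\left(b \right)} = - \frac{3}{10} + \frac{b}{5}$ ($g{\left(b \right)} = \frac{3 \left(- \frac{1}{2}\right) + b}{5} = \frac{- \frac{3}{2} + b}{5} = - \frac{3}{10} + \frac{b}{5}$)
$t{\left(Z \right)} = \left(- \frac{3}{10} + \frac{\sqrt{3}}{5}\right)^{3}$
$4900973 - t{\left(-223 \right)} = 4900973 - \left(- \frac{27}{200} + \frac{39 \sqrt{3}}{500}\right) = 4900973 + \left(\frac{27}{200} - \frac{39 \sqrt{3}}{500}\right) = \frac{980194627}{200} - \frac{39 \sqrt{3}}{500}$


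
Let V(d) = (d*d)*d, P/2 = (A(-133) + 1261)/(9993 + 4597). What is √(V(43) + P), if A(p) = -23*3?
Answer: 3*√470126078035/7295 ≈ 281.97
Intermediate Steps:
A(p) = -69
P = 1192/7295 (P = 2*((-69 + 1261)/(9993 + 4597)) = 2*(1192/14590) = 2*(1192*(1/14590)) = 2*(596/7295) = 1192/7295 ≈ 0.16340)
V(d) = d³ (V(d) = d²*d = d³)
√(V(43) + P) = √(43³ + 1192/7295) = √(79507 + 1192/7295) = √(580004757/7295) = 3*√470126078035/7295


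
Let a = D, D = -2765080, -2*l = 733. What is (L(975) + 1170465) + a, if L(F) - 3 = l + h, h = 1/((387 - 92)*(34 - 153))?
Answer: -111983440487/70210 ≈ -1.5950e+6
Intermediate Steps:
l = -733/2 (l = -½*733 = -733/2 ≈ -366.50)
h = -1/35105 (h = 1/(295*(-119)) = 1/(-35105) = -1/35105 ≈ -2.8486e-5)
a = -2765080
L(F) = -25521337/70210 (L(F) = 3 + (-733/2 - 1/35105) = 3 - 25731967/70210 = -25521337/70210)
(L(975) + 1170465) + a = (-25521337/70210 + 1170465) - 2765080 = 82152826313/70210 - 2765080 = -111983440487/70210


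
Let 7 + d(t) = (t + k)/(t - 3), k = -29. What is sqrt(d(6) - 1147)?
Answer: I*sqrt(10455)/3 ≈ 34.083*I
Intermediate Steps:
d(t) = -7 + (-29 + t)/(-3 + t) (d(t) = -7 + (t - 29)/(t - 3) = -7 + (-29 + t)/(-3 + t))
sqrt(d(6) - 1147) = sqrt(2*(-4 - 3*6)/(-3 + 6) - 1147) = sqrt(2*(-4 - 18)/3 - 1147) = sqrt(2*(1/3)*(-22) - 1147) = sqrt(-44/3 - 1147) = sqrt(-3485/3) = I*sqrt(10455)/3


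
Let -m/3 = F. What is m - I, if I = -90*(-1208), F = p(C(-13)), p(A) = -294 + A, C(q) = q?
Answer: -107799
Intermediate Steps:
F = -307 (F = -294 - 13 = -307)
m = 921 (m = -3*(-307) = 921)
I = 108720
m - I = 921 - 1*108720 = 921 - 108720 = -107799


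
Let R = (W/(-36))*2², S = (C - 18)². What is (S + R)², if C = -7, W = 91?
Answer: 30625156/81 ≈ 3.7809e+5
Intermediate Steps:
S = 625 (S = (-7 - 18)² = (-25)² = 625)
R = -91/9 (R = (91/(-36))*2² = (91*(-1/36))*4 = -91/36*4 = -91/9 ≈ -10.111)
(S + R)² = (625 - 91/9)² = (5534/9)² = 30625156/81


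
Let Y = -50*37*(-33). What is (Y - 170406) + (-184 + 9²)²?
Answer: -98747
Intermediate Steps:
Y = 61050 (Y = -1850*(-33) = 61050)
(Y - 170406) + (-184 + 9²)² = (61050 - 170406) + (-184 + 9²)² = -109356 + (-184 + 81)² = -109356 + (-103)² = -109356 + 10609 = -98747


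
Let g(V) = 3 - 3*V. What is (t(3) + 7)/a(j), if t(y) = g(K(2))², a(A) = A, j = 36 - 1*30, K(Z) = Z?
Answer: 8/3 ≈ 2.6667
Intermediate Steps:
j = 6 (j = 36 - 30 = 6)
t(y) = 9 (t(y) = (3 - 3*2)² = (3 - 6)² = (-3)² = 9)
(t(3) + 7)/a(j) = (9 + 7)/6 = (⅙)*16 = 8/3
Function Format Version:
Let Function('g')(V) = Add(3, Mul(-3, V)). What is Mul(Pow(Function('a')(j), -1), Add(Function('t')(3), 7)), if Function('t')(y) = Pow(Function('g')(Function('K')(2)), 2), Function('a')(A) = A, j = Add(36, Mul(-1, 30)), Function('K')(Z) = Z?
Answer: Rational(8, 3) ≈ 2.6667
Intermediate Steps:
j = 6 (j = Add(36, -30) = 6)
Function('t')(y) = 9 (Function('t')(y) = Pow(Add(3, Mul(-3, 2)), 2) = Pow(Add(3, -6), 2) = Pow(-3, 2) = 9)
Mul(Pow(Function('a')(j), -1), Add(Function('t')(3), 7)) = Mul(Pow(6, -1), Add(9, 7)) = Mul(Rational(1, 6), 16) = Rational(8, 3)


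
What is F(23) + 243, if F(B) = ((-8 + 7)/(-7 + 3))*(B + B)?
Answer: 509/2 ≈ 254.50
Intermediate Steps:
F(B) = B/2 (F(B) = (-1/(-4))*(2*B) = (-1*(-¼))*(2*B) = (2*B)/4 = B/2)
F(23) + 243 = (½)*23 + 243 = 23/2 + 243 = 509/2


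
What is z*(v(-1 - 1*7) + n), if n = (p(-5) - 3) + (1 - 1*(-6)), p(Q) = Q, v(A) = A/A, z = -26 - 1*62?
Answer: 0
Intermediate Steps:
z = -88 (z = -26 - 62 = -88)
v(A) = 1
n = -1 (n = (-5 - 3) + (1 - 1*(-6)) = -8 + (1 + 6) = -8 + 7 = -1)
z*(v(-1 - 1*7) + n) = -88*(1 - 1) = -88*0 = 0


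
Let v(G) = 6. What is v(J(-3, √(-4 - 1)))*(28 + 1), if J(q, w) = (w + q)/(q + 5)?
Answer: 174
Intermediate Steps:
J(q, w) = (q + w)/(5 + q)
v(J(-3, √(-4 - 1)))*(28 + 1) = 6*(28 + 1) = 6*29 = 174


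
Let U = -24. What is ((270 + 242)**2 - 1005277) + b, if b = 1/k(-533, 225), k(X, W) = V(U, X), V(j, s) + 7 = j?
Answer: -23037124/31 ≈ -7.4313e+5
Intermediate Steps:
V(j, s) = -7 + j
k(X, W) = -31 (k(X, W) = -7 - 24 = -31)
b = -1/31 (b = 1/(-31) = -1/31 ≈ -0.032258)
((270 + 242)**2 - 1005277) + b = ((270 + 242)**2 - 1005277) - 1/31 = (512**2 - 1005277) - 1/31 = (262144 - 1005277) - 1/31 = -743133 - 1/31 = -23037124/31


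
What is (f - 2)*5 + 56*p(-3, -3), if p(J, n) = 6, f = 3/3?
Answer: 331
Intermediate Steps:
f = 1 (f = 3*(⅓) = 1)
(f - 2)*5 + 56*p(-3, -3) = (1 - 2)*5 + 56*6 = -1*5 + 336 = -5 + 336 = 331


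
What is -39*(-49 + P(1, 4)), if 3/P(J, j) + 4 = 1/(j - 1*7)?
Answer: 1938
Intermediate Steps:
P(J, j) = 3/(-4 + 1/(-7 + j)) (P(J, j) = 3/(-4 + 1/(j - 1*7)) = 3/(-4 + 1/(j - 7)) = 3/(-4 + 1/(-7 + j)))
-39*(-49 + P(1, 4)) = -39*(-49 + 3*(7 - 1*4)/(-29 + 4*4)) = -39*(-49 + 3*(7 - 4)/(-29 + 16)) = -39*(-49 + 3*3/(-13)) = -39*(-49 + 3*(-1/13)*3) = -39*(-49 - 9/13) = -39*(-646/13) = 1938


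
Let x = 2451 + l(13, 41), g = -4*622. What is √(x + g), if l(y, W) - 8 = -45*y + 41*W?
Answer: √1067 ≈ 32.665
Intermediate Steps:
l(y, W) = 8 - 45*y + 41*W (l(y, W) = 8 + (-45*y + 41*W) = 8 - 45*y + 41*W)
g = -2488
x = 3555 (x = 2451 + (8 - 45*13 + 41*41) = 2451 + (8 - 585 + 1681) = 2451 + 1104 = 3555)
√(x + g) = √(3555 - 2488) = √1067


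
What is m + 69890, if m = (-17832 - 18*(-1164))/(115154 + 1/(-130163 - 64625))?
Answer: 1567676454399950/22430617351 ≈ 69890.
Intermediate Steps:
m = 607738560/22430617351 (m = (-17832 + 20952)/(115154 + 1/(-194788)) = 3120/(115154 - 1/194788) = 3120/(22430617351/194788) = 3120*(194788/22430617351) = 607738560/22430617351 ≈ 0.027094)
m + 69890 = 607738560/22430617351 + 69890 = 1567676454399950/22430617351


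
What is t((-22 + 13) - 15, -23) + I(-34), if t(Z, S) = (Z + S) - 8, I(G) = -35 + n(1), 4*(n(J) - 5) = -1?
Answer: -341/4 ≈ -85.250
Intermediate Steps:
n(J) = 19/4 (n(J) = 5 + (¼)*(-1) = 5 - ¼ = 19/4)
I(G) = -121/4 (I(G) = -35 + 19/4 = -121/4)
t(Z, S) = -8 + S + Z (t(Z, S) = (S + Z) - 8 = -8 + S + Z)
t((-22 + 13) - 15, -23) + I(-34) = (-8 - 23 + ((-22 + 13) - 15)) - 121/4 = (-8 - 23 + (-9 - 15)) - 121/4 = (-8 - 23 - 24) - 121/4 = -55 - 121/4 = -341/4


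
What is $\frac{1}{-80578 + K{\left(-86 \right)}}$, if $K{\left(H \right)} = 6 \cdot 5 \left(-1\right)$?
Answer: $- \frac{1}{80608} \approx -1.2406 \cdot 10^{-5}$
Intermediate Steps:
$K{\left(H \right)} = -30$ ($K{\left(H \right)} = 30 \left(-1\right) = -30$)
$\frac{1}{-80578 + K{\left(-86 \right)}} = \frac{1}{-80578 - 30} = \frac{1}{-80608} = - \frac{1}{80608}$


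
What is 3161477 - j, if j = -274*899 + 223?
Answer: 3407580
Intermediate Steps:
j = -246103 (j = -246326 + 223 = -246103)
3161477 - j = 3161477 - 1*(-246103) = 3161477 + 246103 = 3407580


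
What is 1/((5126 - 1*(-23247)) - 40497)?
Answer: -1/12124 ≈ -8.2481e-5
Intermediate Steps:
1/((5126 - 1*(-23247)) - 40497) = 1/((5126 + 23247) - 40497) = 1/(28373 - 40497) = 1/(-12124) = -1/12124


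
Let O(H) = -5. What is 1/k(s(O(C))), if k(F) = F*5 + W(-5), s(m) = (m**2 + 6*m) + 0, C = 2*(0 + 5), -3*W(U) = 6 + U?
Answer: -3/76 ≈ -0.039474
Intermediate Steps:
W(U) = -2 - U/3 (W(U) = -(6 + U)/3 = -2 - U/3)
C = 10 (C = 2*5 = 10)
s(m) = m**2 + 6*m
k(F) = -1/3 + 5*F (k(F) = F*5 + (-2 - 1/3*(-5)) = 5*F + (-2 + 5/3) = 5*F - 1/3 = -1/3 + 5*F)
1/k(s(O(C))) = 1/(-1/3 + 5*(-5*(6 - 5))) = 1/(-1/3 + 5*(-5*1)) = 1/(-1/3 + 5*(-5)) = 1/(-1/3 - 25) = 1/(-76/3) = -3/76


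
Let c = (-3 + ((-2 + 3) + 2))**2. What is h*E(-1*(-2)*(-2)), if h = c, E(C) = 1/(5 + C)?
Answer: 0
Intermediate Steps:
c = 0 (c = (-3 + (1 + 2))**2 = (-3 + 3)**2 = 0**2 = 0)
h = 0
h*E(-1*(-2)*(-2)) = 0/(5 - 1*(-2)*(-2)) = 0/(5 + 2*(-2)) = 0/(5 - 4) = 0/1 = 0*1 = 0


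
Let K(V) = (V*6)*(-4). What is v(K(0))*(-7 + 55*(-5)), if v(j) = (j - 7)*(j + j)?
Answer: 0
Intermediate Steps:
K(V) = -24*V (K(V) = (6*V)*(-4) = -24*V)
v(j) = 2*j*(-7 + j) (v(j) = (-7 + j)*(2*j) = 2*j*(-7 + j))
v(K(0))*(-7 + 55*(-5)) = (2*(-24*0)*(-7 - 24*0))*(-7 + 55*(-5)) = (2*0*(-7 + 0))*(-7 - 275) = (2*0*(-7))*(-282) = 0*(-282) = 0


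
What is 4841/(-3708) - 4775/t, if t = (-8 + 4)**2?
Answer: -43163/144 ≈ -299.74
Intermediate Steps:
t = 16 (t = (-4)**2 = 16)
4841/(-3708) - 4775/t = 4841/(-3708) - 4775/16 = 4841*(-1/3708) - 4775*1/16 = -47/36 - 4775/16 = -43163/144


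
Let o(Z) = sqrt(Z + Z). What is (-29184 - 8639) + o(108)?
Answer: -37823 + 6*sqrt(6) ≈ -37808.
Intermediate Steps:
o(Z) = sqrt(2)*sqrt(Z) (o(Z) = sqrt(2*Z) = sqrt(2)*sqrt(Z))
(-29184 - 8639) + o(108) = (-29184 - 8639) + sqrt(2)*sqrt(108) = -37823 + sqrt(2)*(6*sqrt(3)) = -37823 + 6*sqrt(6)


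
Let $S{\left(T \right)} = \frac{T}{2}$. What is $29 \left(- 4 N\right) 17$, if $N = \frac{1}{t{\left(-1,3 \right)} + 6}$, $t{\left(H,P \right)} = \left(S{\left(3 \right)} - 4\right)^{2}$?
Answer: $- \frac{7888}{49} \approx -160.98$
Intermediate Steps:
$S{\left(T \right)} = \frac{T}{2}$ ($S{\left(T \right)} = T \frac{1}{2} = \frac{T}{2}$)
$t{\left(H,P \right)} = \frac{25}{4}$ ($t{\left(H,P \right)} = \left(\frac{1}{2} \cdot 3 - 4\right)^{2} = \left(\frac{3}{2} - 4\right)^{2} = \left(- \frac{5}{2}\right)^{2} = \frac{25}{4}$)
$N = \frac{4}{49}$ ($N = \frac{1}{\frac{25}{4} + 6} = \frac{1}{\frac{49}{4}} = \frac{4}{49} \approx 0.081633$)
$29 \left(- 4 N\right) 17 = 29 \left(\left(-4\right) \frac{4}{49}\right) 17 = 29 \left(- \frac{16}{49}\right) 17 = \left(- \frac{464}{49}\right) 17 = - \frac{7888}{49}$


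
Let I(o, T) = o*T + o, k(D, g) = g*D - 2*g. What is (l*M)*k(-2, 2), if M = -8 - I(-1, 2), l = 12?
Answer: 480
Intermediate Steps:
k(D, g) = -2*g + D*g (k(D, g) = D*g - 2*g = -2*g + D*g)
I(o, T) = o + T*o (I(o, T) = T*o + o = o + T*o)
M = -5 (M = -8 - (-1)*(1 + 2) = -8 - (-1)*3 = -8 - 1*(-3) = -8 + 3 = -5)
(l*M)*k(-2, 2) = (12*(-5))*(2*(-2 - 2)) = -120*(-4) = -60*(-8) = 480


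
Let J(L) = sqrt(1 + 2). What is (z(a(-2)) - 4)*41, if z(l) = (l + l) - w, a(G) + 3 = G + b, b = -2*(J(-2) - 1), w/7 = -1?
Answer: -123 - 164*sqrt(3) ≈ -407.06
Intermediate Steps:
w = -7 (w = 7*(-1) = -7)
J(L) = sqrt(3)
b = 2 - 2*sqrt(3) (b = -2*(sqrt(3) - 1) = -2*(-1 + sqrt(3)) = 2 - 2*sqrt(3) ≈ -1.4641)
a(G) = -1 + G - 2*sqrt(3) (a(G) = -3 + (G + (2 - 2*sqrt(3))) = -3 + (2 + G - 2*sqrt(3)) = -1 + G - 2*sqrt(3))
z(l) = 7 + 2*l (z(l) = (l + l) - 1*(-7) = 2*l + 7 = 7 + 2*l)
(z(a(-2)) - 4)*41 = ((7 + 2*(-1 - 2 - 2*sqrt(3))) - 4)*41 = ((7 + 2*(-3 - 2*sqrt(3))) - 4)*41 = ((7 + (-6 - 4*sqrt(3))) - 4)*41 = ((1 - 4*sqrt(3)) - 4)*41 = (-3 - 4*sqrt(3))*41 = -123 - 164*sqrt(3)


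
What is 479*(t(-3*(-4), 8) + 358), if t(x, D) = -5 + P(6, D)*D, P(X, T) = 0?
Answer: 169087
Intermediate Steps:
t(x, D) = -5 (t(x, D) = -5 + 0*D = -5 + 0 = -5)
479*(t(-3*(-4), 8) + 358) = 479*(-5 + 358) = 479*353 = 169087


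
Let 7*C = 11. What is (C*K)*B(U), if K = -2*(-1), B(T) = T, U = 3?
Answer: 66/7 ≈ 9.4286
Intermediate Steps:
C = 11/7 (C = (1/7)*11 = 11/7 ≈ 1.5714)
K = 2
(C*K)*B(U) = ((11/7)*2)*3 = (22/7)*3 = 66/7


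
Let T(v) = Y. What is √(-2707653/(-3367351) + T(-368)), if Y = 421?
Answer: 2*√7075234953874/259027 ≈ 20.538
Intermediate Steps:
T(v) = 421
√(-2707653/(-3367351) + T(-368)) = √(-2707653/(-3367351) + 421) = √(-2707653*(-1/3367351) + 421) = √(208281/259027 + 421) = √(109258648/259027) = 2*√7075234953874/259027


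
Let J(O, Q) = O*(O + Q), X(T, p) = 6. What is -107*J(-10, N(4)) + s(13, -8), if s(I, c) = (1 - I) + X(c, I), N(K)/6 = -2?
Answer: -23546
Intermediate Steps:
N(K) = -12 (N(K) = 6*(-2) = -12)
s(I, c) = 7 - I (s(I, c) = (1 - I) + 6 = 7 - I)
-107*J(-10, N(4)) + s(13, -8) = -(-1070)*(-10 - 12) + (7 - 1*13) = -(-1070)*(-22) + (7 - 13) = -107*220 - 6 = -23540 - 6 = -23546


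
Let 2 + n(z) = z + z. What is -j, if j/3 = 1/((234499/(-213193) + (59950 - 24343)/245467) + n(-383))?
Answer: 156995538393/40240828431490 ≈ 0.0039014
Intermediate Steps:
n(z) = -2 + 2*z (n(z) = -2 + (z + z) = -2 + 2*z)
j = -156995538393/40240828431490 (j = 3/((234499/(-213193) + (59950 - 24343)/245467) + (-2 + 2*(-383))) = 3/((234499*(-1/213193) + 35607*(1/245467)) + (-2 - 766)) = 3/((-234499/213193 + 35607/245467) - 768) = 3/(-49970602882/52331846131 - 768) = 3/(-40240828431490/52331846131) = 3*(-52331846131/40240828431490) = -156995538393/40240828431490 ≈ -0.0039014)
-j = -1*(-156995538393/40240828431490) = 156995538393/40240828431490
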